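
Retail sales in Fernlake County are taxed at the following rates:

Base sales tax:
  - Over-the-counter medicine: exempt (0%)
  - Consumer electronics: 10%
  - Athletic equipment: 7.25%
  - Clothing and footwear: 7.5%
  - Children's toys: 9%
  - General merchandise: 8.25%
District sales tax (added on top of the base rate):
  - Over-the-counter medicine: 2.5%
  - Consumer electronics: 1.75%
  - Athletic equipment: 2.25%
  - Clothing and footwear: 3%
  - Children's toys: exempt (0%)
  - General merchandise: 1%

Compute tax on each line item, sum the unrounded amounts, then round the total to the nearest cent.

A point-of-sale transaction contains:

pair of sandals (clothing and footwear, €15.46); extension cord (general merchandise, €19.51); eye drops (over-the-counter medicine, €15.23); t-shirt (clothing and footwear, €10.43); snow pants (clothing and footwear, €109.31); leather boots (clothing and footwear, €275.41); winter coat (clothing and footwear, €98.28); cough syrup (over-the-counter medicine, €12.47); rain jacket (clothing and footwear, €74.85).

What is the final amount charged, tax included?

€694.74

Pair of sandals €15.46: clothing and footwear → 7.5% + 3% district = 10.5% → €1.6233
Extension cord €19.51: general merchandise → 8.25% + 1% district = 9.25% → €1.804675
Eye drops €15.23: over-the-counter medicine → 0% + 2.5% district = 2.5% → €0.38075
T-shirt €10.43: clothing and footwear → 7.5% + 3% district = 10.5% → €1.09515
Snow pants €109.31: clothing and footwear → 7.5% + 3% district = 10.5% → €11.47755
Leather boots €275.41: clothing and footwear → 7.5% + 3% district = 10.5% → €28.91805
Winter coat €98.28: clothing and footwear → 7.5% + 3% district = 10.5% → €10.3194
Cough syrup €12.47: over-the-counter medicine → 0% + 2.5% district = 2.5% → €0.31175
Rain jacket €74.85: clothing and footwear → 7.5% + 3% district = 10.5% → €7.85925
Subtotal = €630.95; unrounded tax = €63.789875 → €63.79; total due = €694.74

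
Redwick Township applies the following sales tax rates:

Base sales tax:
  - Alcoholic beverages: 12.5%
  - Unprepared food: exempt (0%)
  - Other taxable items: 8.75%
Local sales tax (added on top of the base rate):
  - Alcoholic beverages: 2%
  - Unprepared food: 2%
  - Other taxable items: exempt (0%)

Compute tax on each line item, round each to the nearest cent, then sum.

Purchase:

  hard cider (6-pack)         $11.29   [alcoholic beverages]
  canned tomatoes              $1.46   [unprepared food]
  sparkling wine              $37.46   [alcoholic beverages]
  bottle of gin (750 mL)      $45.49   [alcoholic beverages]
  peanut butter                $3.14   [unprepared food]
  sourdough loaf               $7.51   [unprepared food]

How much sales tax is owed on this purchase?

$13.91

Hard cider (6-pack) $11.29: alcoholic beverages → 12.5% + 2% local = 14.5% → $1.64
Canned tomatoes $1.46: unprepared food → 0% + 2% local = 2% → $0.03
Sparkling wine $37.46: alcoholic beverages → 12.5% + 2% local = 14.5% → $5.43
Bottle of gin (750 mL) $45.49: alcoholic beverages → 12.5% + 2% local = 14.5% → $6.60
Peanut butter $3.14: unprepared food → 0% + 2% local = 2% → $0.06
Sourdough loaf $7.51: unprepared food → 0% + 2% local = 2% → $0.15
Total tax = $1.64 + $0.03 + $5.43 + $6.60 + $0.06 + $0.15 = $13.91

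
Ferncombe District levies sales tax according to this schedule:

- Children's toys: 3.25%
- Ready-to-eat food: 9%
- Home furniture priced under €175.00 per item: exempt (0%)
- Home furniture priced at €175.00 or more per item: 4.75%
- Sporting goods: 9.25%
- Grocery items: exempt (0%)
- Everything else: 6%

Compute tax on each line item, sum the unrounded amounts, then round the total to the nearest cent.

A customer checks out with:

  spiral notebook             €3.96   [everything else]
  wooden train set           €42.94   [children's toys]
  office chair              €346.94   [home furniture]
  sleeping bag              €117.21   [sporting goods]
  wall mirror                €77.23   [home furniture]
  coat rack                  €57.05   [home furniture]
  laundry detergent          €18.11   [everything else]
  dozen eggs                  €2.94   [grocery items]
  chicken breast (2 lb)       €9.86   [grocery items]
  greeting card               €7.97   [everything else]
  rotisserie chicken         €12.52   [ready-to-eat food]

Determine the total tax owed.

Spiral notebook €3.96: everything else → 6% → €0.2376
Wooden train set €42.94: children's toys → 3.25% → €1.39555
Office chair €346.94: home furniture, €175.00 or more → 4.75% → €16.47965
Sleeping bag €117.21: sporting goods → 9.25% → €10.841925
Wall mirror €77.23: home furniture, under €175.00 → 0% → €0.00
Coat rack €57.05: home furniture, under €175.00 → 0% → €0.00
Laundry detergent €18.11: everything else → 6% → €1.0866
Dozen eggs €2.94: grocery items → 0% → €0.00
Chicken breast (2 lb) €9.86: grocery items → 0% → €0.00
Greeting card €7.97: everything else → 6% → €0.4782
Rotisserie chicken €12.52: ready-to-eat food → 9% → €1.1268
Unrounded tax sum = €31.646325 → €31.65

€31.65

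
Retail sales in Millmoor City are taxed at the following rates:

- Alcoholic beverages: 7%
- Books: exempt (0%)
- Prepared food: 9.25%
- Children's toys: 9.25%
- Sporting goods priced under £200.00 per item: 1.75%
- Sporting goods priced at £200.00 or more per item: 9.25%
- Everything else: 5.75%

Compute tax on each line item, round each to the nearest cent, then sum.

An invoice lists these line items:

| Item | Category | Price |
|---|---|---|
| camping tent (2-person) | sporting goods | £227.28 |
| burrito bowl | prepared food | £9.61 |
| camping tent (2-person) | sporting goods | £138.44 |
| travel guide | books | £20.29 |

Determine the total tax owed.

£24.33

Camping tent (2-person) £227.28: sporting goods, £200.00 or more → 9.25% → £21.02
Burrito bowl £9.61: prepared food → 9.25% → £0.89
Camping tent (2-person) £138.44: sporting goods, under £200.00 → 1.75% → £2.42
Travel guide £20.29: books → 0% → £0.00
Total tax = £21.02 + £0.89 + £2.42 = £24.33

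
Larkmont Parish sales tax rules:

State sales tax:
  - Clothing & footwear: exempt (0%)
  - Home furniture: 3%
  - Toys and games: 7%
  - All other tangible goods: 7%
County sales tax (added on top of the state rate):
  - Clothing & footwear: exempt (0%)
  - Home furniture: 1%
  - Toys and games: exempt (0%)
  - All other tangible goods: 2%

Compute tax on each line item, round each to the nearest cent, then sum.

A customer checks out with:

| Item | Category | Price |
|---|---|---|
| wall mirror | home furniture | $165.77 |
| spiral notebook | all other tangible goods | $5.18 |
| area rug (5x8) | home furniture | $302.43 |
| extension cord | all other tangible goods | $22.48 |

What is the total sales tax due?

Wall mirror $165.77: home furniture → 3% + 1% county = 4% → $6.63
Spiral notebook $5.18: all other tangible goods → 7% + 2% county = 9% → $0.47
Area rug (5x8) $302.43: home furniture → 3% + 1% county = 4% → $12.10
Extension cord $22.48: all other tangible goods → 7% + 2% county = 9% → $2.02
Total tax = $6.63 + $0.47 + $12.10 + $2.02 = $21.22

$21.22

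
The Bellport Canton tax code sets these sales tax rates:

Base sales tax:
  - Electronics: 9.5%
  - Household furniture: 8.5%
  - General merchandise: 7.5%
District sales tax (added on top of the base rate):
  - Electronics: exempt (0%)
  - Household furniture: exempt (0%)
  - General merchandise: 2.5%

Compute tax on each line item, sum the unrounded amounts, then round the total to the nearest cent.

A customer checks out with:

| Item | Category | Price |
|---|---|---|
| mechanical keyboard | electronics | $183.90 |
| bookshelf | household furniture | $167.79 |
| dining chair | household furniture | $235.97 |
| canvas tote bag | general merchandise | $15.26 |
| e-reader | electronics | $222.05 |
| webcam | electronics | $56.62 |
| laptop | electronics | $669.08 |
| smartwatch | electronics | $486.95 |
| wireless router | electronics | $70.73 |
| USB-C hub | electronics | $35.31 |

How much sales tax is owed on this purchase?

$199.69

Mechanical keyboard $183.90: electronics → 9.5% + 0% district = 9.5% → $17.4705
Bookshelf $167.79: household furniture → 8.5% + 0% district = 8.5% → $14.26215
Dining chair $235.97: household furniture → 8.5% + 0% district = 8.5% → $20.05745
Canvas tote bag $15.26: general merchandise → 7.5% + 2.5% district = 10% → $1.526
E-reader $222.05: electronics → 9.5% + 0% district = 9.5% → $21.09475
Webcam $56.62: electronics → 9.5% + 0% district = 9.5% → $5.3789
Laptop $669.08: electronics → 9.5% + 0% district = 9.5% → $63.5626
Smartwatch $486.95: electronics → 9.5% + 0% district = 9.5% → $46.26025
Wireless router $70.73: electronics → 9.5% + 0% district = 9.5% → $6.71935
USB-C hub $35.31: electronics → 9.5% + 0% district = 9.5% → $3.35445
Unrounded tax sum = $199.6864 → $199.69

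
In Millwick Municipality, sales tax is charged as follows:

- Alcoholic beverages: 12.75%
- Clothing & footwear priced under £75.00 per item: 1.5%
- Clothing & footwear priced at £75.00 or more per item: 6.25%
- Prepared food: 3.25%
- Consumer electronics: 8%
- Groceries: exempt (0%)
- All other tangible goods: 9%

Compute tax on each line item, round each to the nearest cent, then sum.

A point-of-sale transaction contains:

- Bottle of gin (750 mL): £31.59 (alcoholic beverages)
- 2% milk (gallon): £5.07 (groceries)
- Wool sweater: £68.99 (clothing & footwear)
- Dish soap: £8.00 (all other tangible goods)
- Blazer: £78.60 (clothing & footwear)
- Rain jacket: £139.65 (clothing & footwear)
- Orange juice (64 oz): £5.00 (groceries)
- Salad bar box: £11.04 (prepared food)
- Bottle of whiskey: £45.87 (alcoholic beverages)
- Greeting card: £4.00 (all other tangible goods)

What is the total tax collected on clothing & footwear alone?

£14.67

Wool sweater £68.99: clothing & footwear, under £75.00 → 1.5% → £1.03
Blazer £78.60: clothing & footwear, £75.00 or more → 6.25% → £4.91
Rain jacket £139.65: clothing & footwear, £75.00 or more → 6.25% → £8.73
Tax on clothing & footwear = £1.03 + £4.91 + £8.73 = £14.67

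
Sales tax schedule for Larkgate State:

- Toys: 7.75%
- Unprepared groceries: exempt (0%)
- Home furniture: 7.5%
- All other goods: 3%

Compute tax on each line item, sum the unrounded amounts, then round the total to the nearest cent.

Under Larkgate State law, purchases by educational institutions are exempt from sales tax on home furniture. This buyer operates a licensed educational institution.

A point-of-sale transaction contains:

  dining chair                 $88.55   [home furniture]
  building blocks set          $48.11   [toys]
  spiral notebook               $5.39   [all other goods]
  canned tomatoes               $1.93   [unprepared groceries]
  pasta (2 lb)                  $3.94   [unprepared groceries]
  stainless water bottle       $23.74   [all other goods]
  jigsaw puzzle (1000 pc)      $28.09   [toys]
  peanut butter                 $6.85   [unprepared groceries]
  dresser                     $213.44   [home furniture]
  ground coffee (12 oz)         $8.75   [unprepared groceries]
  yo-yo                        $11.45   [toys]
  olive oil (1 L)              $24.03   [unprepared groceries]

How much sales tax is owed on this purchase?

Dining chair $88.55: home furniture, buyer-exempt → 0% → $0.00
Building blocks set $48.11: toys → 7.75% → $3.728525
Spiral notebook $5.39: all other goods → 3% → $0.1617
Canned tomatoes $1.93: unprepared groceries → 0% → $0.00
Pasta (2 lb) $3.94: unprepared groceries → 0% → $0.00
Stainless water bottle $23.74: all other goods → 3% → $0.7122
Jigsaw puzzle (1000 pc) $28.09: toys → 7.75% → $2.176975
Peanut butter $6.85: unprepared groceries → 0% → $0.00
Dresser $213.44: home furniture, buyer-exempt → 0% → $0.00
Ground coffee (12 oz) $8.75: unprepared groceries → 0% → $0.00
Yo-yo $11.45: toys → 7.75% → $0.887375
Olive oil (1 L) $24.03: unprepared groceries → 0% → $0.00
Unrounded tax sum = $7.666775 → $7.67

$7.67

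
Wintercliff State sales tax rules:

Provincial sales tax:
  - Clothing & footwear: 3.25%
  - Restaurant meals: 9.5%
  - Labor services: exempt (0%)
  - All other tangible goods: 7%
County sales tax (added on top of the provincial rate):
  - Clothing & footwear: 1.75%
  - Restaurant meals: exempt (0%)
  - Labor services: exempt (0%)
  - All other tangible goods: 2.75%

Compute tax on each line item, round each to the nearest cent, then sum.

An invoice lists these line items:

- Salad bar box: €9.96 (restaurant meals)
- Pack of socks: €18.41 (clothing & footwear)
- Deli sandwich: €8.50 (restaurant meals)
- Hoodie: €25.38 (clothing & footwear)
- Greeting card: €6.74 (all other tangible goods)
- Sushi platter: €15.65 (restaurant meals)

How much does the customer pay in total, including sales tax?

Salad bar box €9.96: restaurant meals → 9.5% + 0% county = 9.5% → €0.95
Pack of socks €18.41: clothing & footwear → 3.25% + 1.75% county = 5% → €0.92
Deli sandwich €8.50: restaurant meals → 9.5% + 0% county = 9.5% → €0.81
Hoodie €25.38: clothing & footwear → 3.25% + 1.75% county = 5% → €1.27
Greeting card €6.74: all other tangible goods → 7% + 2.75% county = 9.75% → €0.66
Sushi platter €15.65: restaurant meals → 9.5% + 0% county = 9.5% → €1.49
Subtotal = €84.64; tax = €6.10; total due = €90.74

€90.74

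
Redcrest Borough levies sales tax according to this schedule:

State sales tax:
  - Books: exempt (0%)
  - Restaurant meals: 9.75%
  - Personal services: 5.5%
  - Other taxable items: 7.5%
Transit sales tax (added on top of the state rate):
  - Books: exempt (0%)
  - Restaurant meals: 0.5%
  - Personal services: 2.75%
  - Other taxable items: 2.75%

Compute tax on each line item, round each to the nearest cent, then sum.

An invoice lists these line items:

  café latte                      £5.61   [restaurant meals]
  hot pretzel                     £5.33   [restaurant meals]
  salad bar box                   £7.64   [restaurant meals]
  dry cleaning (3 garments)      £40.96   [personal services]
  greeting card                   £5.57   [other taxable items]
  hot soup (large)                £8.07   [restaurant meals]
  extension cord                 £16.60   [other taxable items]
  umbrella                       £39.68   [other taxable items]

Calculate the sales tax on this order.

£12.46

Café latte £5.61: restaurant meals → 9.75% + 0.5% transit = 10.25% → £0.58
Hot pretzel £5.33: restaurant meals → 9.75% + 0.5% transit = 10.25% → £0.55
Salad bar box £7.64: restaurant meals → 9.75% + 0.5% transit = 10.25% → £0.78
Dry cleaning (3 garments) £40.96: personal services → 5.5% + 2.75% transit = 8.25% → £3.38
Greeting card £5.57: other taxable items → 7.5% + 2.75% transit = 10.25% → £0.57
Hot soup (large) £8.07: restaurant meals → 9.75% + 0.5% transit = 10.25% → £0.83
Extension cord £16.60: other taxable items → 7.5% + 2.75% transit = 10.25% → £1.70
Umbrella £39.68: other taxable items → 7.5% + 2.75% transit = 10.25% → £4.07
Total tax = £0.58 + £0.55 + £0.78 + £3.38 + £0.57 + £0.83 + £1.70 + £4.07 = £12.46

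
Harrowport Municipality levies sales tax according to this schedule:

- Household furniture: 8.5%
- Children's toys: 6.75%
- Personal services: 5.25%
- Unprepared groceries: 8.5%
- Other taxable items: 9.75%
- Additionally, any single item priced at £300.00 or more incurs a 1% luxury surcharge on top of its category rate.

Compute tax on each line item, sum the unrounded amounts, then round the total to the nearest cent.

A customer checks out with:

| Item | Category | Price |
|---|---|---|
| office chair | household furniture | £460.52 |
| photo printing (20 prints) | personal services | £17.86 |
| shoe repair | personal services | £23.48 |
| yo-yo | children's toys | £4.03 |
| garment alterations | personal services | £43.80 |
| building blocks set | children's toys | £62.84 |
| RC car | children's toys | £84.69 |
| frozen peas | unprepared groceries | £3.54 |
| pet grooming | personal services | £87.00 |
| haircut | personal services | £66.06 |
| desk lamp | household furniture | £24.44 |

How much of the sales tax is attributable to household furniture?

£45.83

Office chair £460.52: household furniture → 8.5% + 1% surcharge = 9.5% → £43.7494
Desk lamp £24.44: household furniture → 8.5% → £2.0774
Tax on household furniture: unrounded sum = £45.8268 → £45.83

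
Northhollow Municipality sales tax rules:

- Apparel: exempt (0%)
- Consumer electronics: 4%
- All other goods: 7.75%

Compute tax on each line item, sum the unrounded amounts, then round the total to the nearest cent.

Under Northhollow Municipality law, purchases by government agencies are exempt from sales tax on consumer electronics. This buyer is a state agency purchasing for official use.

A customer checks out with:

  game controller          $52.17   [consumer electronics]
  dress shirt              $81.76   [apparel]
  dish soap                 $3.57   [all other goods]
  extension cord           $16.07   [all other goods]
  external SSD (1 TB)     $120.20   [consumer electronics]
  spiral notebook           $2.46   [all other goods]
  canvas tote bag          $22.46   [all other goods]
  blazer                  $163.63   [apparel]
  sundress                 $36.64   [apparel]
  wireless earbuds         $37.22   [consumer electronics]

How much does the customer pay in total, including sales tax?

$539.63

Game controller $52.17: consumer electronics, buyer-exempt → 0% → $0.00
Dress shirt $81.76: apparel → 0% → $0.00
Dish soap $3.57: all other goods → 7.75% → $0.276675
Extension cord $16.07: all other goods → 7.75% → $1.245425
External SSD (1 TB) $120.20: consumer electronics, buyer-exempt → 0% → $0.00
Spiral notebook $2.46: all other goods → 7.75% → $0.19065
Canvas tote bag $22.46: all other goods → 7.75% → $1.74065
Blazer $163.63: apparel → 0% → $0.00
Sundress $36.64: apparel → 0% → $0.00
Wireless earbuds $37.22: consumer electronics, buyer-exempt → 0% → $0.00
Subtotal = $536.18; unrounded tax = $3.4534 → $3.45; total due = $539.63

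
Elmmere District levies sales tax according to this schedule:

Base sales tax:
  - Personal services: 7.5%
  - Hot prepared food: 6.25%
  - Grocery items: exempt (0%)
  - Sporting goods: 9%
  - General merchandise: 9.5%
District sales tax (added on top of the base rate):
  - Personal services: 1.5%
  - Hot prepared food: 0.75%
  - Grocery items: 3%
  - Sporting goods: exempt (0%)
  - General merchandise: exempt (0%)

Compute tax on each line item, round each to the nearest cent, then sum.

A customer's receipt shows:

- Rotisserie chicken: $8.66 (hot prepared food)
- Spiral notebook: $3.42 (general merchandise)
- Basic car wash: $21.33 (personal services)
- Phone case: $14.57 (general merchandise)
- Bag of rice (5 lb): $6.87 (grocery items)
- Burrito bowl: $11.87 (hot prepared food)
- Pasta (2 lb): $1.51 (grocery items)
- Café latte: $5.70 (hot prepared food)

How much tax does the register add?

$5.72

Rotisserie chicken $8.66: hot prepared food → 6.25% + 0.75% district = 7% → $0.61
Spiral notebook $3.42: general merchandise → 9.5% + 0% district = 9.5% → $0.32
Basic car wash $21.33: personal services → 7.5% + 1.5% district = 9% → $1.92
Phone case $14.57: general merchandise → 9.5% + 0% district = 9.5% → $1.38
Bag of rice (5 lb) $6.87: grocery items → 0% + 3% district = 3% → $0.21
Burrito bowl $11.87: hot prepared food → 6.25% + 0.75% district = 7% → $0.83
Pasta (2 lb) $1.51: grocery items → 0% + 3% district = 3% → $0.05
Café latte $5.70: hot prepared food → 6.25% + 0.75% district = 7% → $0.40
Total tax = $0.61 + $0.32 + $1.92 + $1.38 + $0.21 + $0.83 + $0.05 + $0.40 = $5.72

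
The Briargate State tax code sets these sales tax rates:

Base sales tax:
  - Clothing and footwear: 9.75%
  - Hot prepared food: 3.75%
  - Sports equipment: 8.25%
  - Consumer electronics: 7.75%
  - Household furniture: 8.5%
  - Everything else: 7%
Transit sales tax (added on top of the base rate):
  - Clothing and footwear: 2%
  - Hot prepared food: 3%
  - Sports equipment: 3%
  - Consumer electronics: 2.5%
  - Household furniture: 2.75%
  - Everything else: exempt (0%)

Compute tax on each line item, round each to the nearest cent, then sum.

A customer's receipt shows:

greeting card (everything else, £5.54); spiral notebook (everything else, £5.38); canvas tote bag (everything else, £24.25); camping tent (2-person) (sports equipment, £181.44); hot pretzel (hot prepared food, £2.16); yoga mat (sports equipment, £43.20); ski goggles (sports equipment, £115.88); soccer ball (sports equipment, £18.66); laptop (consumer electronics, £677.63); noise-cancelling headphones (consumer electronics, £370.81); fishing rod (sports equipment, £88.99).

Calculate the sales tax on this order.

Greeting card £5.54: everything else → 7% + 0% transit = 7% → £0.39
Spiral notebook £5.38: everything else → 7% + 0% transit = 7% → £0.38
Canvas tote bag £24.25: everything else → 7% + 0% transit = 7% → £1.70
Camping tent (2-person) £181.44: sports equipment → 8.25% + 3% transit = 11.25% → £20.41
Hot pretzel £2.16: hot prepared food → 3.75% + 3% transit = 6.75% → £0.15
Yoga mat £43.20: sports equipment → 8.25% + 3% transit = 11.25% → £4.86
Ski goggles £115.88: sports equipment → 8.25% + 3% transit = 11.25% → £13.04
Soccer ball £18.66: sports equipment → 8.25% + 3% transit = 11.25% → £2.10
Laptop £677.63: consumer electronics → 7.75% + 2.5% transit = 10.25% → £69.46
Noise-cancelling headphones £370.81: consumer electronics → 7.75% + 2.5% transit = 10.25% → £38.01
Fishing rod £88.99: sports equipment → 8.25% + 3% transit = 11.25% → £10.01
Total tax = £0.39 + £0.38 + £1.70 + £20.41 + £0.15 + £4.86 + £13.04 + £2.10 + £69.46 + £38.01 + £10.01 = £160.51

£160.51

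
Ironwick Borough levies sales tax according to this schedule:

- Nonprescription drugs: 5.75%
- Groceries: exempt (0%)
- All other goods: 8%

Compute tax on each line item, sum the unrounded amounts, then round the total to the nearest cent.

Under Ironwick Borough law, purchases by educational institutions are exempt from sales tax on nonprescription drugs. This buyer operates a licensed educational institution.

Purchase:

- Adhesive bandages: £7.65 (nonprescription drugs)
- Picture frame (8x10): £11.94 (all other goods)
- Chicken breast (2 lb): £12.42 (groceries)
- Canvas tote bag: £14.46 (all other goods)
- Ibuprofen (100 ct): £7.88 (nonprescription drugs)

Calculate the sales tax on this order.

£2.11

Adhesive bandages £7.65: nonprescription drugs, buyer-exempt → 0% → £0.00
Picture frame (8x10) £11.94: all other goods → 8% → £0.9552
Chicken breast (2 lb) £12.42: groceries → 0% → £0.00
Canvas tote bag £14.46: all other goods → 8% → £1.1568
Ibuprofen (100 ct) £7.88: nonprescription drugs, buyer-exempt → 0% → £0.00
Unrounded tax sum = £2.112 → £2.11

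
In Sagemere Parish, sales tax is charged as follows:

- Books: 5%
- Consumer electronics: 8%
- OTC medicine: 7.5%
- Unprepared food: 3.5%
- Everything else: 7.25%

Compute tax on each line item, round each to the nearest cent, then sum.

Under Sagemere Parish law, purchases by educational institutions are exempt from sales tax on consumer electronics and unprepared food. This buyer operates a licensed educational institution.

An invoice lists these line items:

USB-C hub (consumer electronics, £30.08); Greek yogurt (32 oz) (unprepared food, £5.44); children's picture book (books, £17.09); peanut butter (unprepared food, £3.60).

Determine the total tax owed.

USB-C hub £30.08: consumer electronics, buyer-exempt → 0% → £0.00
Greek yogurt (32 oz) £5.44: unprepared food, buyer-exempt → 0% → £0.00
Children's picture book £17.09: books → 5% → £0.85
Peanut butter £3.60: unprepared food, buyer-exempt → 0% → £0.00
Total tax = £0.85

£0.85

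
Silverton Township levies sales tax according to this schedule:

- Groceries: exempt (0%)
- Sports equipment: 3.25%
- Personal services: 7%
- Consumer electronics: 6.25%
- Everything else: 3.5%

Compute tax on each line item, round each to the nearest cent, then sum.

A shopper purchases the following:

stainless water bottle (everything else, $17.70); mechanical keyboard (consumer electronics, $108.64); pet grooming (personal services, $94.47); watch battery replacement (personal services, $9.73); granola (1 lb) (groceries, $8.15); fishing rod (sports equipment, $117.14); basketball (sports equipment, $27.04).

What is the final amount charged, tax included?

Stainless water bottle $17.70: everything else → 3.5% → $0.62
Mechanical keyboard $108.64: consumer electronics → 6.25% → $6.79
Pet grooming $94.47: personal services → 7% → $6.61
Watch battery replacement $9.73: personal services → 7% → $0.68
Granola (1 lb) $8.15: groceries → 0% → $0.00
Fishing rod $117.14: sports equipment → 3.25% → $3.81
Basketball $27.04: sports equipment → 3.25% → $0.88
Subtotal = $382.87; tax = $19.39; total due = $402.26

$402.26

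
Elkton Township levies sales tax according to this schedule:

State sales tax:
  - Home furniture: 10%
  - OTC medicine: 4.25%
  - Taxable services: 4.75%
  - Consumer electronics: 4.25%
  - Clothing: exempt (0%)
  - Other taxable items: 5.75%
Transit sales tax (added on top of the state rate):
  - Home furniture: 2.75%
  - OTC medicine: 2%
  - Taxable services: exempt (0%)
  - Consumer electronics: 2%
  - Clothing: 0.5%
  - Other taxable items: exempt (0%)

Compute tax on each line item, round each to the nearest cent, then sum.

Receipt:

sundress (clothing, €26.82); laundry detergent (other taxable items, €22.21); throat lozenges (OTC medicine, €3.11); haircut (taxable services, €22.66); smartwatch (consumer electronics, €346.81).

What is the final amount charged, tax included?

Sundress €26.82: clothing → 0% + 0.5% transit = 0.5% → €0.13
Laundry detergent €22.21: other taxable items → 5.75% + 0% transit = 5.75% → €1.28
Throat lozenges €3.11: OTC medicine → 4.25% + 2% transit = 6.25% → €0.19
Haircut €22.66: taxable services → 4.75% + 0% transit = 4.75% → €1.08
Smartwatch €346.81: consumer electronics → 4.25% + 2% transit = 6.25% → €21.68
Subtotal = €421.61; tax = €24.36; total due = €445.97

€445.97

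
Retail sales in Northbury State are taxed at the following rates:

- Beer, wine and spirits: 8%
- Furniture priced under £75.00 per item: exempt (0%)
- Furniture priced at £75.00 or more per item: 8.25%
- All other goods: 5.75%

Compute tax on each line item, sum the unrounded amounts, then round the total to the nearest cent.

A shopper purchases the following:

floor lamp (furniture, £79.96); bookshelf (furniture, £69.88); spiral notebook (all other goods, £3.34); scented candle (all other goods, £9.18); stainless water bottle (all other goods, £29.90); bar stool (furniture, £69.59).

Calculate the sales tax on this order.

£9.04

Floor lamp £79.96: furniture, £75.00 or more → 8.25% → £6.5967
Bookshelf £69.88: furniture, under £75.00 → 0% → £0.00
Spiral notebook £3.34: all other goods → 5.75% → £0.19205
Scented candle £9.18: all other goods → 5.75% → £0.52785
Stainless water bottle £29.90: all other goods → 5.75% → £1.71925
Bar stool £69.59: furniture, under £75.00 → 0% → £0.00
Unrounded tax sum = £9.03585 → £9.04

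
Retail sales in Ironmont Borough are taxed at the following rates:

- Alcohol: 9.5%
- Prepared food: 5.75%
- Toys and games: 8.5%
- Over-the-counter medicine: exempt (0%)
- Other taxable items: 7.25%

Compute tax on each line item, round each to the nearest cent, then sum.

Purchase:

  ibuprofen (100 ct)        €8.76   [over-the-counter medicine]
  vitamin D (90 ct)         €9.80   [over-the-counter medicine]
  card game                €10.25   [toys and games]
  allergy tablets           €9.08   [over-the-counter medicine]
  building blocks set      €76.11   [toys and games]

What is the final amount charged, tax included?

€121.34

Ibuprofen (100 ct) €8.76: over-the-counter medicine → 0% → €0.00
Vitamin D (90 ct) €9.80: over-the-counter medicine → 0% → €0.00
Card game €10.25: toys and games → 8.5% → €0.87
Allergy tablets €9.08: over-the-counter medicine → 0% → €0.00
Building blocks set €76.11: toys and games → 8.5% → €6.47
Subtotal = €114.00; tax = €7.34; total due = €121.34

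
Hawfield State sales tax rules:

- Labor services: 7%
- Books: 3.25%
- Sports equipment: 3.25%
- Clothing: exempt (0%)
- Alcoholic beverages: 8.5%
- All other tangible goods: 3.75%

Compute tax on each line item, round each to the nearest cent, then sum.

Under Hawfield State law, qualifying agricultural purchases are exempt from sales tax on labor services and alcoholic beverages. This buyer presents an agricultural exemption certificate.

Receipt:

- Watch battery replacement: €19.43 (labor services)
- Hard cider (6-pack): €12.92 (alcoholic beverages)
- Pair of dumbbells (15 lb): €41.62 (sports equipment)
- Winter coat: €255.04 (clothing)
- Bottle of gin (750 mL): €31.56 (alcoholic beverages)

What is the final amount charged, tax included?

€361.92

Watch battery replacement €19.43: labor services, buyer-exempt → 0% → €0.00
Hard cider (6-pack) €12.92: alcoholic beverages, buyer-exempt → 0% → €0.00
Pair of dumbbells (15 lb) €41.62: sports equipment → 3.25% → €1.35
Winter coat €255.04: clothing → 0% → €0.00
Bottle of gin (750 mL) €31.56: alcoholic beverages, buyer-exempt → 0% → €0.00
Subtotal = €360.57; tax = €1.35; total due = €361.92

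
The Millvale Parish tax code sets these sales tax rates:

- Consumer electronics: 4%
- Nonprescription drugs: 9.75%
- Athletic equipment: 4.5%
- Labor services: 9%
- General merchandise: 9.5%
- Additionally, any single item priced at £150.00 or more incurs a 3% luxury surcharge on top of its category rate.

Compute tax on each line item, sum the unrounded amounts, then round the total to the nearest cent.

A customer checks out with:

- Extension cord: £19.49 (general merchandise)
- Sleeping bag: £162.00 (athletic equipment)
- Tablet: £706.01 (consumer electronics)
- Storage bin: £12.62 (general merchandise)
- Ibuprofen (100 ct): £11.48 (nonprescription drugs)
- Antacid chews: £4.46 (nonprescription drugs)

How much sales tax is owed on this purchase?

Extension cord £19.49: general merchandise → 9.5% → £1.85155
Sleeping bag £162.00: athletic equipment → 4.5% + 3% surcharge = 7.5% → £12.15
Tablet £706.01: consumer electronics → 4% + 3% surcharge = 7% → £49.4207
Storage bin £12.62: general merchandise → 9.5% → £1.1989
Ibuprofen (100 ct) £11.48: nonprescription drugs → 9.75% → £1.1193
Antacid chews £4.46: nonprescription drugs → 9.75% → £0.43485
Unrounded tax sum = £66.1753 → £66.18

£66.18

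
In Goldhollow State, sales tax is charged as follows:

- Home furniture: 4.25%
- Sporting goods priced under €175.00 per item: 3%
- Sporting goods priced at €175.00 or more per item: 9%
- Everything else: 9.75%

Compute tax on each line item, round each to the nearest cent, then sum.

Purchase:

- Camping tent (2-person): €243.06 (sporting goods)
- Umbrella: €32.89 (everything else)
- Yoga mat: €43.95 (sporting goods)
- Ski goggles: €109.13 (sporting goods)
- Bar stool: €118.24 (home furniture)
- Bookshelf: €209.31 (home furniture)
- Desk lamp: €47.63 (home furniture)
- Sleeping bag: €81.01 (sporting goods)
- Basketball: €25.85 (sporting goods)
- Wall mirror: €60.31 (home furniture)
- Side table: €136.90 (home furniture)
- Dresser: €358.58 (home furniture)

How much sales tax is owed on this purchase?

€72.46

Camping tent (2-person) €243.06: sporting goods, €175.00 or more → 9% → €21.88
Umbrella €32.89: everything else → 9.75% → €3.21
Yoga mat €43.95: sporting goods, under €175.00 → 3% → €1.32
Ski goggles €109.13: sporting goods, under €175.00 → 3% → €3.27
Bar stool €118.24: home furniture → 4.25% → €5.03
Bookshelf €209.31: home furniture → 4.25% → €8.90
Desk lamp €47.63: home furniture → 4.25% → €2.02
Sleeping bag €81.01: sporting goods, under €175.00 → 3% → €2.43
Basketball €25.85: sporting goods, under €175.00 → 3% → €0.78
Wall mirror €60.31: home furniture → 4.25% → €2.56
Side table €136.90: home furniture → 4.25% → €5.82
Dresser €358.58: home furniture → 4.25% → €15.24
Total tax = €21.88 + €3.21 + €1.32 + €3.27 + €5.03 + €8.90 + €2.02 + €2.43 + €0.78 + €2.56 + €5.82 + €15.24 = €72.46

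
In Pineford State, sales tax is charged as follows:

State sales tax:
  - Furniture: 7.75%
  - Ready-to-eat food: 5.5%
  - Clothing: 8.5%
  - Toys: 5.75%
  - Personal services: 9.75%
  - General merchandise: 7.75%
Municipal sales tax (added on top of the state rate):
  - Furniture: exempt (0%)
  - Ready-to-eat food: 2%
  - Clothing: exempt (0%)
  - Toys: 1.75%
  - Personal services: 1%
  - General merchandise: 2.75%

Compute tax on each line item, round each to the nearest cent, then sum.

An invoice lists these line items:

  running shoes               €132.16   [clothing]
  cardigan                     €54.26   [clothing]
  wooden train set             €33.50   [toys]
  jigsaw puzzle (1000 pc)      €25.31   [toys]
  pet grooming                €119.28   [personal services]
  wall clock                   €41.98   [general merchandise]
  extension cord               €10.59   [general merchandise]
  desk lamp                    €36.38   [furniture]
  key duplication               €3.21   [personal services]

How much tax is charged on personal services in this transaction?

€13.17

Pet grooming €119.28: personal services → 9.75% + 1% municipal = 10.75% → €12.82
Key duplication €3.21: personal services → 9.75% + 1% municipal = 10.75% → €0.35
Tax on personal services = €12.82 + €0.35 = €13.17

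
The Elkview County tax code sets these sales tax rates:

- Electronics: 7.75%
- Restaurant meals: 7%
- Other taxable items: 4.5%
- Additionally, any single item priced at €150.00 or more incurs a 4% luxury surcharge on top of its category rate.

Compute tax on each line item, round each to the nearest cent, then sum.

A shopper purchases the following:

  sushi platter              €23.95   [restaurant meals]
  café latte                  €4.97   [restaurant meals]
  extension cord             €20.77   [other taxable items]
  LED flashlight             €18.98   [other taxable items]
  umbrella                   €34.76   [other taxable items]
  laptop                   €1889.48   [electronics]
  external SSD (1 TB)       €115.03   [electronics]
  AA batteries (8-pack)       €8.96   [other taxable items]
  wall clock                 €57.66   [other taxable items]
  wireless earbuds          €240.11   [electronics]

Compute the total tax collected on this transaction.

€267.49

Sushi platter €23.95: restaurant meals → 7% → €1.68
Café latte €4.97: restaurant meals → 7% → €0.35
Extension cord €20.77: other taxable items → 4.5% → €0.93
LED flashlight €18.98: other taxable items → 4.5% → €0.85
Umbrella €34.76: other taxable items → 4.5% → €1.56
Laptop €1889.48: electronics → 7.75% + 4% surcharge = 11.75% → €222.01
External SSD (1 TB) €115.03: electronics → 7.75% → €8.91
AA batteries (8-pack) €8.96: other taxable items → 4.5% → €0.40
Wall clock €57.66: other taxable items → 4.5% → €2.59
Wireless earbuds €240.11: electronics → 7.75% + 4% surcharge = 11.75% → €28.21
Total tax = €1.68 + €0.35 + €0.93 + €0.85 + €1.56 + €222.01 + €8.91 + €0.40 + €2.59 + €28.21 = €267.49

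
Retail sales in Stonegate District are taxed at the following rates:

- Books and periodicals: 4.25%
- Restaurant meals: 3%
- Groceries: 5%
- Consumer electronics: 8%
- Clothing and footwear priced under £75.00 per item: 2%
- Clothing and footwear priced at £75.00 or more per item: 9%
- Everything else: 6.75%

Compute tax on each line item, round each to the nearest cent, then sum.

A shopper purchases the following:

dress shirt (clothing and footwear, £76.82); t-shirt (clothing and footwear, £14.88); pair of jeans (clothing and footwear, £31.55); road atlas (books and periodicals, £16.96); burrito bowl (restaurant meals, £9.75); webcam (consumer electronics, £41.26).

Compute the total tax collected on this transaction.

Dress shirt £76.82: clothing and footwear, £75.00 or more → 9% → £6.91
T-shirt £14.88: clothing and footwear, under £75.00 → 2% → £0.30
Pair of jeans £31.55: clothing and footwear, under £75.00 → 2% → £0.63
Road atlas £16.96: books and periodicals → 4.25% → £0.72
Burrito bowl £9.75: restaurant meals → 3% → £0.29
Webcam £41.26: consumer electronics → 8% → £3.30
Total tax = £6.91 + £0.30 + £0.63 + £0.72 + £0.29 + £3.30 = £12.15

£12.15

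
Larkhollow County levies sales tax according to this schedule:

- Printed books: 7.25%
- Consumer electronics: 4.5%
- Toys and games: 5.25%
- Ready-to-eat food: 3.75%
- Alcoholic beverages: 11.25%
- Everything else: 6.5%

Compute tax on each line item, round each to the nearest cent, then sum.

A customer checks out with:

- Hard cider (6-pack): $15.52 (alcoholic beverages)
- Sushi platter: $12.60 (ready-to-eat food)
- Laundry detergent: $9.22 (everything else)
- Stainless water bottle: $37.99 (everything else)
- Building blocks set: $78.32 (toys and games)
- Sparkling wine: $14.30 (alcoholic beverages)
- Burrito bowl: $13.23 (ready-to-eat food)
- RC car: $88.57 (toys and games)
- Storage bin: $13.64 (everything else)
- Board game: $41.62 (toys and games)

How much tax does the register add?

Hard cider (6-pack) $15.52: alcoholic beverages → 11.25% → $1.75
Sushi platter $12.60: ready-to-eat food → 3.75% → $0.47
Laundry detergent $9.22: everything else → 6.5% → $0.60
Stainless water bottle $37.99: everything else → 6.5% → $2.47
Building blocks set $78.32: toys and games → 5.25% → $4.11
Sparkling wine $14.30: alcoholic beverages → 11.25% → $1.61
Burrito bowl $13.23: ready-to-eat food → 3.75% → $0.50
RC car $88.57: toys and games → 5.25% → $4.65
Storage bin $13.64: everything else → 6.5% → $0.89
Board game $41.62: toys and games → 5.25% → $2.19
Total tax = $1.75 + $0.47 + $0.60 + $2.47 + $4.11 + $1.61 + $0.50 + $4.65 + $0.89 + $2.19 = $19.24

$19.24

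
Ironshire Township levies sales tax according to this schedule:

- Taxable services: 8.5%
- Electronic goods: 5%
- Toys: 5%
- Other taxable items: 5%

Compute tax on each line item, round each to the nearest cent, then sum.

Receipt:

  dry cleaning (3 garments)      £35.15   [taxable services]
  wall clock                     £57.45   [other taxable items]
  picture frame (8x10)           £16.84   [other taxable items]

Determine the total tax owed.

£6.70

Dry cleaning (3 garments) £35.15: taxable services → 8.5% → £2.99
Wall clock £57.45: other taxable items → 5% → £2.87
Picture frame (8x10) £16.84: other taxable items → 5% → £0.84
Total tax = £2.99 + £2.87 + £0.84 = £6.70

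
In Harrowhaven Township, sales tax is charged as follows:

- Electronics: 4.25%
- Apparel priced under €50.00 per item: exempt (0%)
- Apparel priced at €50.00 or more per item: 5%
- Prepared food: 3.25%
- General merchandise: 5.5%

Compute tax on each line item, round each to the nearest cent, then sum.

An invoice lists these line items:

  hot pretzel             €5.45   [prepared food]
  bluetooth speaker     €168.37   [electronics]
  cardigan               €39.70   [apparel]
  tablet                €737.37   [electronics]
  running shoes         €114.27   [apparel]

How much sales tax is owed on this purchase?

€44.39

Hot pretzel €5.45: prepared food → 3.25% → €0.18
Bluetooth speaker €168.37: electronics → 4.25% → €7.16
Cardigan €39.70: apparel, under €50.00 → 0% → €0.00
Tablet €737.37: electronics → 4.25% → €31.34
Running shoes €114.27: apparel, €50.00 or more → 5% → €5.71
Total tax = €0.18 + €7.16 + €31.34 + €5.71 = €44.39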